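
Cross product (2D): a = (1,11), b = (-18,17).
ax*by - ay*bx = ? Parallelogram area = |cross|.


cross = 1*17 - 11*(-18) = 17 + 198 = 215
Parallelogram area = |215| = 215

cross = 215, parallelogram area = 215


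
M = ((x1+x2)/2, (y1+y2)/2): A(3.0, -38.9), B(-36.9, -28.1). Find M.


Mx = (3.0 - 36.9)/2 = -33.9/2 = -16.9500
My = (-38.9 - 28.1)/2 = -67.0/2 = -33.5000

(-16.9500, -33.5000)


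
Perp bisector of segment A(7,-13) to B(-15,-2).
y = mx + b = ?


Midpoint = (-4, -7.5)
Slope of AB = dy/dx = 11/(-22) = -0.5000
Perp slope = -dx/dy = 22/11 = 2.0000
b = My - (perp slope)*Mx = -7.5 + (-22*(-4))/11 = -7.5 + 8.0000 = 0.5000

y = 2.0000x + 0.5000


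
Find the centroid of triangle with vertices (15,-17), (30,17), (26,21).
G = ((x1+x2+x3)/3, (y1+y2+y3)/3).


Gx = (15+30+26)/3 = 71/3 = 23.6667
Gy = (-17+17+21)/3 = 21/3 = 7.0000

G = (23.6667, 7.0000)


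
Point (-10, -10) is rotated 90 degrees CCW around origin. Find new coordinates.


cos(90) = 0, sin(90) = 1
x' = -10*0 + 10*1 = 10
y' = -10*1 - 10*0 = -10

(10, -10)


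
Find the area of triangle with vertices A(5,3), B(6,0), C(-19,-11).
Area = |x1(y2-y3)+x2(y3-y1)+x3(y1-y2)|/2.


5*(0+ 11) = 55
6*(-11-3) = -84
-19*(3-0) = -57
sum = -86
Area = |-86|/2 = 43.0000

43.0000 sq units


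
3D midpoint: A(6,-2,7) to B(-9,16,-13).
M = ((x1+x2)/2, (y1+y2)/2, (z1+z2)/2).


Mx = (6- 9)/2 = -1.5000
My = (-2+16)/2 = 7.0000
Mz = (7- 13)/2 = -3.0000

M = (-1.5000, 7.0000, -3.0000)


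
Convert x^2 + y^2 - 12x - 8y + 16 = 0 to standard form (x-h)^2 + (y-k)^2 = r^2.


h = -D/2 = 12/2 = 6
k = -E/2 = 8/2 = 4
r^2 = h^2 + k^2 - F = 36 + 16 - 16 = 36
r = 6

Center (6, 4), radius = 6


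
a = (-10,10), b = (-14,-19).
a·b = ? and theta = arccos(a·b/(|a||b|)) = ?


a·b = -10*(-14) + 10*(-19) = 140 - 190 = -50
|a| = sqrt(100+100) = 14.1421
|b| = sqrt(196+361) = 23.6008
cos(theta) = -50/(sqrt(200)*sqrt(557)) = -50/sqrt(111400) = -0.149805
theta = arccos(-50/sqrt(111400)) = 98.6156 degrees

a·b = -50, theta = 98.6156 deg


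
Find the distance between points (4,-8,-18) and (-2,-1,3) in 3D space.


dx=-6, dy=7, dz=21
d = sqrt(36+49+441) = sqrt(526) = 22.9347

22.9347


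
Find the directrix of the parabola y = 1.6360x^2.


a = 1.6360
1/(4a) = 0.1528
directrix: y = -0.1528 = -0.1528

y = -0.1528


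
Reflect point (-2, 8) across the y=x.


Reflection rule for y=x: (y, x)
(-2, 8) -> (8, -2)

(8, -2)


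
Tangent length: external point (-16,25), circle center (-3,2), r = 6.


d = sqrt((-16+ 3)^2 + (25-2)^2) = sqrt(169+529) = 26.4197
L = sqrt(698.0000 - 36) = sqrt(662.0000) = 25.7294

25.7294


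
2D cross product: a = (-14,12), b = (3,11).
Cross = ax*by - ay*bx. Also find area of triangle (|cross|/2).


cross = -14*11 - 12*3 = -154 - 36 = -190
Triangle area = |-190|/2 = 190/2 = 95.0000

cross = -190, triangle area = 95.0000


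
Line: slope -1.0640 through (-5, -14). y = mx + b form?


y + 14 = -1.0640(x + 5)
y = -1.0640x - 14 + 1.0640*(-5)
y = -1.0640x - 19.3200

y = -1.0640x - 19.3200


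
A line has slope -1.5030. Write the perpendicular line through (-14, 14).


Perpendicular slope = -1/m1 = -1/(-1.5030) = 0.6653
b2 = y0 - m2*x0 = 14 - 14/(-1.5030) = 14 + 9.3147 = 23.3147

y = 0.6653x + 23.3147


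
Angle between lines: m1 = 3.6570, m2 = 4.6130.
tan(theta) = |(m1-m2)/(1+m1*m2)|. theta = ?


m1-m2 = -0.956
1+m1*m2 = 17.869741
tan(theta) = |-0.956/17.869741| = 0.053498
theta = arctan(|-0.956/17.869741|) = 3.0623 degrees (acute angle)

3.0623 degrees


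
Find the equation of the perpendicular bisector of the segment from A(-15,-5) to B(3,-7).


Midpoint = (-6, -6)
Slope of AB = dy/dx = -2/18 = -0.1111
Perp slope = -dx/dy = 18/2 = 9.0000
b = My - (perp slope)*Mx = -6 + (18*(-6))/(-2) = -6 + 54.0000 = 48.0000

y = 9.0000x + 48.0000


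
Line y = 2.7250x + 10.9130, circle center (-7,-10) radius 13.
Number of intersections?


Substitute y = 2.7250x + 10.9130: (x+ 7)^2 + (2.7250x+10.9130+ 10)^2 = 169
Expand to Ax^2 + Bx + C = 0, where b-k = 20.913
A = 1+m^2 = 8.425625
B = 2(m(b-k) - h) = 2(2.7250*20.913 + 7) = 127.97585
C = h^2 + (b-k)^2 - r^2 = 49 + 437.353569 - 169 = 317.353569
disc = B^2-4AC = 16377.8182 - 10695.6087 = 5682.2095
disc > 0

2 intersection points


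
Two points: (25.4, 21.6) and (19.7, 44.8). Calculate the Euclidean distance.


dx = 19.7 - 25.4 = -5.7
dy = 44.8 - 21.6 = 23.2
d = sqrt(32.49 + 538.24) = sqrt(570.73) = 23.8900

23.8900


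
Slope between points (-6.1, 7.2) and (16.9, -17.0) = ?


dy = -17.0 - 7.2 = -24.2
dx = 16.9 + 6.1 = 23.0
m = -24.2/23.0 = -1.0522

m = -1.0522


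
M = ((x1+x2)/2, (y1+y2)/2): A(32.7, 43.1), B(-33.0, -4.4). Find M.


Mx = (32.7 - 33.0)/2 = -0.3/2 = -0.1500
My = (43.1 - 4.4)/2 = 38.7/2 = 19.3500

(-0.1500, 19.3500)


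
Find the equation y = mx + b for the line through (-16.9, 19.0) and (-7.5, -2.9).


m = (-21.9)/(9.4) = -2.3298
b = y1 - m*x1 = 19.0 - (-21.9*(-16.9))/(9.4) = 19.0 - 39.3734 = -20.3734

y = -2.3298x - 20.3734


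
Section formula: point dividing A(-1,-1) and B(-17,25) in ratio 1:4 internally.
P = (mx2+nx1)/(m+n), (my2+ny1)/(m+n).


Px = (1*(-17) + 4*(-1))/5 = -21/5 = -4.2000
Py = (1*25 + 4*(-1))/5 = 21/5 = 4.2000

P = (-4.2000, 4.2000)


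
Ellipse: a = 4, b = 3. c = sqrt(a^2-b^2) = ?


c^2 = 4^2 - 3^2 = 16 - 9 = 7
c = sqrt(7) = 2.6458

c = 2.6458


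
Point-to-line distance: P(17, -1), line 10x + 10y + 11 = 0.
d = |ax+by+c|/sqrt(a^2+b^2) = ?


|10*17 + 10*(-1) + 11| = |171| = 171
sqrt(100 + 100) = sqrt(200) = 14.1421
d = 171/sqrt(200) = 12.0915

12.0915


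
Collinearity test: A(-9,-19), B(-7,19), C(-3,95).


-9*(19-95) - 7*(95+ 19) - 3*(-19-19)
= 684 - 798 + 114 = 0

Yes, collinear (determinant = 0)


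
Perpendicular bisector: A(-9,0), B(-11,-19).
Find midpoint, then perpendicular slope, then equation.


Midpoint = (-10, -9.5)
Slope of AB = dy/dx = -19/(-2) = 9.5000
Perp slope = -dx/dy = -2/19 = -0.1053
b = My - (perp slope)*Mx = -9.5 + (-2*(-10))/(-19) = -9.5 - 1.0526 = -10.5526

y = -0.1053x - 10.5526


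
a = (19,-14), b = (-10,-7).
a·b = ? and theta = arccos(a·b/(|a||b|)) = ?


a·b = 19*(-10) - 14*(-7) = -190 + 98 = -92
|a| = sqrt(361+196) = 23.6008
|b| = sqrt(100+49) = 12.2066
cos(theta) = -92/(sqrt(557)*sqrt(149)) = -92/sqrt(82993) = -0.319350
theta = arccos(-92/sqrt(82993)) = 108.6236 degrees

a·b = -92, theta = 108.6236 deg


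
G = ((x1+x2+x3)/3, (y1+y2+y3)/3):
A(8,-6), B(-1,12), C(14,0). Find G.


Gx = (8- 1+14)/3 = 21/3 = 7.0000
Gy = (-6+12+0)/3 = 6/3 = 2.0000

G = (7.0000, 2.0000)


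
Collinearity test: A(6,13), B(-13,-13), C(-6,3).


6*(-13-3) - 13*(3-13) - 6*(13+ 13)
= -96 + 130 - 156 = -122

No, not collinear (determinant = -122)


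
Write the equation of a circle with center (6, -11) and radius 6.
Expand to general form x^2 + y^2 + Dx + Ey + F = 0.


(x-6)^2 + (y+ 11)^2 = 6^2
D = -2h = -12, E = -2k = 22
F = h^2+k^2-r^2 = 36+121-36 = 121

x^2 + y^2 - 12x + 22y + 121 = 0


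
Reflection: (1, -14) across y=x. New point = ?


Reflection rule for y=x: (y, x)
(1, -14) -> (-14, 1)

(-14, 1)


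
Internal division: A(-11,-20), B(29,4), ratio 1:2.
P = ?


Px = (1*29 + 2*(-11))/3 = 7/3 = 2.3333
Py = (1*4 + 2*(-20))/3 = -36/3 = -12.0000

P = (2.3333, -12.0000)


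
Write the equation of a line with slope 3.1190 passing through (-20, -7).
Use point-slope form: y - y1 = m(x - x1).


y + 7 = 3.1190(x + 20)
y = 3.1190x - 7 - 3.1190*(-20)
y = 3.1190x + 55.3800

y = 3.1190x + 55.3800


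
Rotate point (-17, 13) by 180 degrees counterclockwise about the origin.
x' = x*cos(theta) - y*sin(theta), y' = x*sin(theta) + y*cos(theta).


cos(180) = -1, sin(180) = 0
x' = -17*(-1) - 13*0 = 17
y' = -17*0 + 13*(-1) = -13

(17, -13)


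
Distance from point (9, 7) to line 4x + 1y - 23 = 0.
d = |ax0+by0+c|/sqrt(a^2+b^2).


|4*9 + 1*7 - 23| = |20| = 20
sqrt(16 + 1) = sqrt(17) = 4.1231
d = 20/sqrt(17) = 4.8507

4.8507


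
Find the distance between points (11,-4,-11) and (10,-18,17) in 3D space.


dx=-1, dy=-14, dz=28
d = sqrt(1+196+784) = sqrt(981) = 31.3209

31.3209


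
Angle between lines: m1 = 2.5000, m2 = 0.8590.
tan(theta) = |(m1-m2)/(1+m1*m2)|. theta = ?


m1-m2 = 1.641
1+m1*m2 = 3.1475
tan(theta) = |1.641/3.1475| = 0.521366
theta = arctan(|1.641/3.1475|) = 27.5360 degrees (acute angle)

27.5360 degrees


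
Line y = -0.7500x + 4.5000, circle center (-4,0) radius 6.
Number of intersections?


Substitute y = -0.7500x + 4.5000: (x+ 4)^2 + (-0.7500x+4.5000-0)^2 = 36
Expand to Ax^2 + Bx + C = 0, where b-k = 4.5
A = 1+m^2 = 1.5625
B = 2(m(b-k) - h) = 2(-0.7500*4.5 + 4) = 1.25
C = h^2 + (b-k)^2 - r^2 = 16 + 20.25 - 36 = 0.25
disc = B^2-4AC = 1.5625 - 1.5625 = 0
disc = 0

1 intersection point (tangent)


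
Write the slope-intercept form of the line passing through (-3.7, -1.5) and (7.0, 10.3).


m = (11.8)/(10.7) = 1.1028
b = y1 - m*x1 = -1.5 - (11.8*(-3.7))/(10.7) = -1.5 + 4.0804 = 2.5804

y = 1.1028x + 2.5804


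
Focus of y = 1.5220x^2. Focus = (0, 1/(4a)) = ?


a = 1.5220
4a = 6.0880
focus = (0, 1/6.0880) = (0, 0.1643)

Focus = (0, 0.1643)


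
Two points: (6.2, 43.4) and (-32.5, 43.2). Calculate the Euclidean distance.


dx = -32.5 - 6.2 = -38.7
dy = 43.2 - 43.4 = -0.2
d = sqrt(1497.69 + 0.04) = sqrt(1497.73) = 38.7005

38.7005


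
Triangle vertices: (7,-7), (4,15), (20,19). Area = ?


7*(15-19) = -28
4*(19+ 7) = 104
20*(-7-15) = -440
sum = -364
Area = |-364|/2 = 182.0000

182.0000 sq units


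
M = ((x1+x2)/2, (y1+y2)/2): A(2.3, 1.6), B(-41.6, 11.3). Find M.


Mx = (2.3 - 41.6)/2 = -39.3/2 = -19.6500
My = (1.6 + 11.3)/2 = 12.9/2 = 6.4500

(-19.6500, 6.4500)


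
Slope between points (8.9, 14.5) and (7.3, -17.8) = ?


dy = -17.8 - 14.5 = -32.3
dx = 7.3 - 8.9 = -1.6
m = -32.3/(-1.6) = 20.1875

m = 20.1875


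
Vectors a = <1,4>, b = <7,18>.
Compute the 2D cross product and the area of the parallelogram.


cross = 1*18 - 4*7 = 18 - 28 = -10
Parallelogram area = |-10| = 10

cross = -10, parallelogram area = 10


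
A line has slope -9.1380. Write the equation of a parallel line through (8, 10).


Parallel lines have equal slopes.
m2 = -9.1380
b2 = 10 + 9.1380*8 = 83.1040

y = -9.1380x + 83.1040


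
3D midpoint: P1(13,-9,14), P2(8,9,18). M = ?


Mx = (13+8)/2 = 10.5000
My = (-9+9)/2 = 0
Mz = (14+18)/2 = 16.0000

M = (10.5000, 0, 16.0000)


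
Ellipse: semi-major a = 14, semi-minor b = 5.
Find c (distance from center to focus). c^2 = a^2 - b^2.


c^2 = 14^2 - 5^2 = 196 - 25 = 171
c = sqrt(171) = 13.0767

c = 13.0767


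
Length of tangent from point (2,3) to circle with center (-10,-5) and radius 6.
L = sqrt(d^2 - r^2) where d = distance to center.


d = sqrt((2+ 10)^2 + (3+ 5)^2) = sqrt(144+64) = 14.4222
L = sqrt(208.0000 - 36) = sqrt(172.0000) = 13.1149

13.1149


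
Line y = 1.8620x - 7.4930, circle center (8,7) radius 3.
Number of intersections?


Substitute y = 1.8620x - 7.4930: (x-8)^2 + (1.8620x- 7.4930-7)^2 = 9
Expand to Ax^2 + Bx + C = 0, where b-k = -14.493
A = 1+m^2 = 4.467044
B = 2(m(b-k) - h) = 2(1.8620*(-14.493) - 8) = -69.971932
C = h^2 + (b-k)^2 - r^2 = 64 + 210.047049 - 9 = 265.047049
disc = B^2-4AC = 4896.0713 - 4735.9073 = 160.1640
disc > 0

2 intersection points


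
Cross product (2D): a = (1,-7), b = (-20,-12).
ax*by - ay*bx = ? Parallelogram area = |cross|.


cross = 1*(-12) + 7*(-20) = -12 - 140 = -152
Parallelogram area = |-152| = 152

cross = -152, parallelogram area = 152


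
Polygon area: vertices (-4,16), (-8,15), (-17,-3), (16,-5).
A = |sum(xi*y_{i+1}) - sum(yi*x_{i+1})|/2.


sum(xi*y_{i+1}) = -4*15 - 8*(-3) - 17*(-5) + 16*16 = 305
sum(yi*x_{i+1}) = 16*(-8) + 15*(-17) - 3*16 - 5*(-4) = -411
Area = |305 + 411|/2 = 716/2 = 358.0000

358.0000 sq units


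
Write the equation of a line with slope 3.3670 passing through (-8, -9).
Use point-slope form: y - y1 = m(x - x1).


y + 9 = 3.3670(x + 8)
y = 3.3670x - 9 - 3.3670*(-8)
y = 3.3670x + 17.9360

y = 3.3670x + 17.9360


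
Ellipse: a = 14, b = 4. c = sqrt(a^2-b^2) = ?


c^2 = 14^2 - 4^2 = 196 - 16 = 180
c = sqrt(180) = 13.4164

c = 13.4164


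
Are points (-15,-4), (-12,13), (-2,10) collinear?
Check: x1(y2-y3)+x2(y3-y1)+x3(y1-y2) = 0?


-15*(13-10) - 12*(10+ 4) - 2*(-4-13)
= -45 - 168 + 34 = -179

No, not collinear (determinant = -179)


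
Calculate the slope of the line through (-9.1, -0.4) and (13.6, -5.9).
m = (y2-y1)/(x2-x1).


dy = -5.9 + 0.4 = -5.5
dx = 13.6 + 9.1 = 22.7
m = -5.5/22.7 = -0.2423

m = -0.2423


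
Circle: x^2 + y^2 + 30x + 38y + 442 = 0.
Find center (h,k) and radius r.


h = -D/2 = -30/2 = -15
k = -E/2 = -38/2 = -19
r^2 = h^2 + k^2 - F = 225 + 361 - 442 = 144
r = 12

Center (-15, -19), radius = 12


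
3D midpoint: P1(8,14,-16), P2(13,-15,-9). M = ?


Mx = (8+13)/2 = 10.5000
My = (14- 15)/2 = -0.5000
Mz = (-16- 9)/2 = -12.5000

M = (10.5000, -0.5000, -12.5000)


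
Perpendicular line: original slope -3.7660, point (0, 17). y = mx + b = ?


Perpendicular slope = -1/m1 = -1/(-3.7660) = 0.2655
b2 = y0 - m2*x0 = 17 + 0/(-3.7660) = 17 + 0 = 17.0000

y = 0.2655x + 17.0000


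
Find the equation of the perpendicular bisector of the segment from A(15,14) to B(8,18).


Midpoint = (11.5, 16)
Slope of AB = dy/dx = 4/(-7) = -0.5714
Perp slope = -dx/dy = 7/4 = 1.7500
b = My - (perp slope)*Mx = 16 + (-7*11.5)/4 = 16 - 20.1250 = -4.1250

y = 1.7500x - 4.1250


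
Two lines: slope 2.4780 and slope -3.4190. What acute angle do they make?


m1-m2 = 5.897
1+m1*m2 = -7.472282
tan(theta) = |5.897/(-7.472282)| = 0.789183
theta = arctan(|5.897/(-7.472282)|) = 38.2799 degrees (acute angle)

38.2799 degrees


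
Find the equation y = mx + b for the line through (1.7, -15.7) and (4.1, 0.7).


m = (16.4)/(2.4) = 6.8333
b = y1 - m*x1 = -15.7 - (16.4*1.7)/(2.4) = -15.7 - 11.6167 = -27.3167

y = 6.8333x - 27.3167


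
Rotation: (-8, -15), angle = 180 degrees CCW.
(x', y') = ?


cos(180) = -1, sin(180) = 0
x' = -8*(-1) + 15*0 = 8
y' = -8*0 - 15*(-1) = 15

(8, 15)


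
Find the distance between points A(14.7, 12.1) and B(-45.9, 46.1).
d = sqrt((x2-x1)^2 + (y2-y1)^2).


dx = -45.9 - 14.7 = -60.6
dy = 46.1 - 12.1 = 34.0
d = sqrt(3672.36 + 1156.0) = sqrt(4828.36) = 69.4864

69.4864


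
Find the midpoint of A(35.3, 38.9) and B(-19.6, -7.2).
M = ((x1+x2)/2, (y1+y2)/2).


Mx = (35.3 - 19.6)/2 = 15.7/2 = 7.8500
My = (38.9 - 7.2)/2 = 31.7/2 = 15.8500

(7.8500, 15.8500)


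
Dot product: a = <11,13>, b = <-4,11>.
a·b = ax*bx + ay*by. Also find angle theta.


a·b = 11*(-4) + 13*11 = -44 + 143 = 99
|a| = sqrt(121+169) = 17.0294
|b| = sqrt(16+121) = 11.7047
cos(theta) = 99/(sqrt(290)*sqrt(137)) = 99/sqrt(39730) = 0.496679
theta = arccos(99/sqrt(39730)) = 60.2195 degrees

a·b = 99, theta = 60.2195 deg


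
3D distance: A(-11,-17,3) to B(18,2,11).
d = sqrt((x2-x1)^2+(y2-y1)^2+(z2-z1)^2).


dx=29, dy=19, dz=8
d = sqrt(841+361+64) = sqrt(1266) = 35.5809

35.5809


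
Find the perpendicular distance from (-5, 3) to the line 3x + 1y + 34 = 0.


|3*(-5) + 1*3 + 34| = |22| = 22
sqrt(9 + 1) = sqrt(10) = 3.1623
d = 22/sqrt(10) = 6.9570

6.9570


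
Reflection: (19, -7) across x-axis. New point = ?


Reflection rule for x-axis: (x, -y)
(19, -7) -> (19, 7)

(19, 7)


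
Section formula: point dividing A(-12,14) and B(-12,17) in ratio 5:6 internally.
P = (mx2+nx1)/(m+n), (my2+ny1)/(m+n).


Px = (5*(-12) + 6*(-12))/11 = -132/11 = -12.0000
Py = (5*17 + 6*14)/11 = 169/11 = 15.3636

P = (-12.0000, 15.3636)


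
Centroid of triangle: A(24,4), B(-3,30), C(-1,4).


Gx = (24- 3- 1)/3 = 20/3 = 6.6667
Gy = (4+30+4)/3 = 38/3 = 12.6667

G = (6.6667, 12.6667)


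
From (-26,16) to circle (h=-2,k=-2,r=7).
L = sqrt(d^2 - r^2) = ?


d = sqrt((-26+ 2)^2 + (16+ 2)^2) = sqrt(576+324) = 30.0000
L = sqrt(900.0000 - 49) = sqrt(851.0000) = 29.1719

29.1719


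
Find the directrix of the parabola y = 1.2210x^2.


a = 1.2210
1/(4a) = 0.2048
directrix: y = -0.2048 = -0.2048

y = -0.2048


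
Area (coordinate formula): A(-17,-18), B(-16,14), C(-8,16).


-17*(14-16) = 34
-16*(16+ 18) = -544
-8*(-18-14) = 256
sum = -254
Area = |-254|/2 = 127.0000

127.0000 sq units


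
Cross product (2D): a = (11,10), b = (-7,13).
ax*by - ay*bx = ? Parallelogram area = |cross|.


cross = 11*13 - 10*(-7) = 143 + 70 = 213
Parallelogram area = |213| = 213

cross = 213, parallelogram area = 213


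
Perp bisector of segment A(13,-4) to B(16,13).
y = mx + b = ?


Midpoint = (14.5, 4.5)
Slope of AB = dy/dx = 17/3 = 5.6667
Perp slope = -dx/dy = -3/17 = -0.1765
b = My - (perp slope)*Mx = 4.5 + (3*14.5)/17 = 4.5 + 2.5588 = 7.0588

y = -0.1765x + 7.0588


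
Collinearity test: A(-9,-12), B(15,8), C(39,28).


-9*(8-28) + 15*(28+ 12) + 39*(-12-8)
= 180 + 600 - 780 = 0

Yes, collinear (determinant = 0)


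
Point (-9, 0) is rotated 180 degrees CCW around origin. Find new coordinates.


cos(180) = -1, sin(180) = 0
x' = -9*(-1) - 0*0 = 9
y' = -9*0 + 0*(-1) = 0

(9, 0)


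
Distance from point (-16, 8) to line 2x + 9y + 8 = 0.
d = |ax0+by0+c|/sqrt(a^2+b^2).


|2*(-16) + 9*8 + 8| = |48| = 48
sqrt(4 + 81) = sqrt(85) = 9.2195
d = 48/sqrt(85) = 5.2063

5.2063


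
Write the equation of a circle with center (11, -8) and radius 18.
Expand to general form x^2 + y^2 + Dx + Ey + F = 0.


(x-11)^2 + (y+ 8)^2 = 18^2
D = -2h = -22, E = -2k = 16
F = h^2+k^2-r^2 = 121+64-324 = -139

x^2 + y^2 - 22x + 16y - 139 = 0


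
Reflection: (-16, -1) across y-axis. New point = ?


Reflection rule for y-axis: (-x, y)
(-16, -1) -> (16, -1)

(16, -1)


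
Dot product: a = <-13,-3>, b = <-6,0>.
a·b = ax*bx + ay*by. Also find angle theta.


a·b = -13*(-6) - 3*0 = 78 + 0 = 78
|a| = sqrt(169+9) = 13.3417
|b| = sqrt(36+0) = 6.0000
cos(theta) = 78/(sqrt(178)*sqrt(36)) = 78/sqrt(6408) = 0.974391
theta = arccos(78/sqrt(6408)) = 12.9946 degrees

a·b = 78, theta = 12.9946 deg


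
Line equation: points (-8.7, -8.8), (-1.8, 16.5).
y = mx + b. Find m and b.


m = (25.3)/(6.9) = 3.6667
b = y1 - m*x1 = -8.8 - (25.3*(-8.7))/(6.9) = -8.8 + 31.9000 = 23.1000

y = 3.6667x + 23.1000


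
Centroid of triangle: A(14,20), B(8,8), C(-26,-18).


Gx = (14+8- 26)/3 = -4/3 = -1.3333
Gy = (20+8- 18)/3 = 10/3 = 3.3333

G = (-1.3333, 3.3333)


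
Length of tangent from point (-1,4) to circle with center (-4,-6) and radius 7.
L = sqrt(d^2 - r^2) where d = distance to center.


d = sqrt((-1+ 4)^2 + (4+ 6)^2) = sqrt(9+100) = 10.4403
L = sqrt(109.0000 - 49) = sqrt(60.0000) = 7.7460

7.7460


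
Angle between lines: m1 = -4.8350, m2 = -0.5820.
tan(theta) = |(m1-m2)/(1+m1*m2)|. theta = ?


m1-m2 = -4.253
1+m1*m2 = 3.81397
tan(theta) = |-4.253/3.81397| = 1.115111
theta = arctan(|-4.253/3.81397|) = 48.1151 degrees (acute angle)

48.1151 degrees


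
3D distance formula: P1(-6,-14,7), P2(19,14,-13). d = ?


dx=25, dy=28, dz=-20
d = sqrt(625+784+400) = sqrt(1809) = 42.5323

42.5323


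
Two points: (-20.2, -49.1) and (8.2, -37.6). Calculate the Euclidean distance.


dx = 8.2 + 20.2 = 28.4
dy = -37.6 + 49.1 = 11.5
d = sqrt(806.56 + 132.25) = sqrt(938.81) = 30.6400

30.6400


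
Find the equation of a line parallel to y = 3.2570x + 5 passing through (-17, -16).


Parallel lines have equal slopes.
m2 = 3.2570
b2 = -16 - 3.2570*(-17) = 39.3690

y = 3.2570x + 39.3690


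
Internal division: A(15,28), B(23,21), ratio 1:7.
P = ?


Px = (1*23 + 7*15)/8 = 128/8 = 16.0000
Py = (1*21 + 7*28)/8 = 217/8 = 27.1250

P = (16.0000, 27.1250)


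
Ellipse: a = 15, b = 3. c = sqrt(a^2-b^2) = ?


c^2 = 15^2 - 3^2 = 225 - 9 = 216
c = sqrt(216) = 14.6969

c = 14.6969


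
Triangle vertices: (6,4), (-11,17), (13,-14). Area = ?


6*(17+ 14) = 186
-11*(-14-4) = 198
13*(4-17) = -169
sum = 215
Area = |215|/2 = 107.5000

107.5000 sq units


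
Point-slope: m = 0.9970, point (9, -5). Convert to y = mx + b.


y + 5 = 0.9970(x - 9)
y = 0.9970x - 5 - 0.9970*9
y = 0.9970x - 13.9730

y = 0.9970x - 13.9730


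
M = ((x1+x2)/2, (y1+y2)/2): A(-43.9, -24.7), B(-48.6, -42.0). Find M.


Mx = (-43.9 - 48.6)/2 = -92.5/2 = -46.2500
My = (-24.7 - 42.0)/2 = -66.7/2 = -33.3500

(-46.2500, -33.3500)


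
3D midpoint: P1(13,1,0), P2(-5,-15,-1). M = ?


Mx = (13- 5)/2 = 4.0000
My = (1- 15)/2 = -7.0000
Mz = (0- 1)/2 = -0.5000

M = (4.0000, -7.0000, -0.5000)


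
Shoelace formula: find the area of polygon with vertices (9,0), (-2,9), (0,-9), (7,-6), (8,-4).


sum(xi*y_{i+1}) = 9*9 - 2*(-9) + 0*(-6) + 7*(-4) + 8*0 = 71
sum(yi*x_{i+1}) = 0*(-2) + 9*0 - 9*7 - 6*8 - 4*9 = -147
Area = |71 + 147|/2 = 218/2 = 109.0000

109.0000 sq units


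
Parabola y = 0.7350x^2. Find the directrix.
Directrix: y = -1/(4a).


a = 0.7350
1/(4a) = 0.3401
directrix: y = -0.3401 = -0.3401

y = -0.3401


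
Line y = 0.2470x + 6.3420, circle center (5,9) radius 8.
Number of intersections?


Substitute y = 0.2470x + 6.3420: (x-5)^2 + (0.2470x+6.3420-9)^2 = 64
Expand to Ax^2 + Bx + C = 0, where b-k = -2.658
A = 1+m^2 = 1.061009
B = 2(m(b-k) - h) = 2(0.2470*(-2.658) - 5) = -11.313052
C = h^2 + (b-k)^2 - r^2 = 25 + 7.064964 - 64 = -31.935036
disc = B^2-4AC = 127.9851 + 135.5334 = 263.5185
disc > 0

2 intersection points


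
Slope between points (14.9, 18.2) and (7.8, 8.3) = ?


dy = 8.3 - 18.2 = -9.9
dx = 7.8 - 14.9 = -7.1
m = -9.9/(-7.1) = 1.3944

m = 1.3944


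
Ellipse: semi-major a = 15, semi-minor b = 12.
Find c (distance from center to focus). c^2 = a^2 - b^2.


c^2 = 15^2 - 12^2 = 225 - 144 = 81
c = sqrt(81) = 9.0000

c = 9.0000


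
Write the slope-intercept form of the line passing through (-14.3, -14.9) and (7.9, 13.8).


m = (28.7)/(22.2) = 1.2928
b = y1 - m*x1 = -14.9 - (28.7*(-14.3))/(22.2) = -14.9 + 18.4869 = 3.5869

y = 1.2928x + 3.5869


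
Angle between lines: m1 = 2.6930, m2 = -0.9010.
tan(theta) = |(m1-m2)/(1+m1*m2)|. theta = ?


m1-m2 = 3.594
1+m1*m2 = -1.426393
tan(theta) = |3.594/(-1.426393)| = 2.519642
theta = arctan(|3.594/(-1.426393)|) = 68.3528 degrees (acute angle)

68.3528 degrees


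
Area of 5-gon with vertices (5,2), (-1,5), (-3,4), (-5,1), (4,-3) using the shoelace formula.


sum(xi*y_{i+1}) = 5*5 - 1*4 - 3*1 - 5*(-3) + 4*2 = 41
sum(yi*x_{i+1}) = 2*(-1) + 5*(-3) + 4*(-5) + 1*4 - 3*5 = -48
Area = |41 + 48|/2 = 89/2 = 44.5000

44.5000 sq units


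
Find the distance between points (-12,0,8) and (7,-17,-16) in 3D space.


dx=19, dy=-17, dz=-24
d = sqrt(361+289+576) = sqrt(1226) = 35.0143

35.0143


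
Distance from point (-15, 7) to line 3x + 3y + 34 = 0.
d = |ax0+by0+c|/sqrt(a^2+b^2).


|3*(-15) + 3*7 + 34| = |10| = 10
sqrt(9 + 9) = sqrt(18) = 4.2426
d = 10/sqrt(18) = 2.3570

2.3570


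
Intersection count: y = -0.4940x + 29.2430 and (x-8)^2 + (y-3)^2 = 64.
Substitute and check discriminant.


Substitute y = -0.4940x + 29.2430: (x-8)^2 + (-0.4940x+29.2430-3)^2 = 64
Expand to Ax^2 + Bx + C = 0, where b-k = 26.243
A = 1+m^2 = 1.244036
B = 2(m(b-k) - h) = 2(-0.4940*26.243 - 8) = -41.928084
C = h^2 + (b-k)^2 - r^2 = 64 + 688.695049 - 64 = 688.695049
disc = B^2-4AC = 1757.9642 - 3427.0457 = -1669.0815
disc < 0

0 intersection points


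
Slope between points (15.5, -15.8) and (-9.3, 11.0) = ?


dy = 11.0 + 15.8 = 26.8
dx = -9.3 - 15.5 = -24.8
m = 26.8/(-24.8) = -1.0806

m = -1.0806


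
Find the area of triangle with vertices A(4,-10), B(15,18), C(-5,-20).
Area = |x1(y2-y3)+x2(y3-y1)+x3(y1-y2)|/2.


4*(18+ 20) = 152
15*(-20+ 10) = -150
-5*(-10-18) = 140
sum = 142
Area = |142|/2 = 71.0000

71.0000 sq units


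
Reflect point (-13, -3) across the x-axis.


Reflection rule for x-axis: (x, -y)
(-13, -3) -> (-13, 3)

(-13, 3)


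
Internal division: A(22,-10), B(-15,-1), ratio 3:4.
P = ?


Px = (3*(-15) + 4*22)/7 = 43/7 = 6.1429
Py = (3*(-1) + 4*(-10))/7 = -43/7 = -6.1429

P = (6.1429, -6.1429)


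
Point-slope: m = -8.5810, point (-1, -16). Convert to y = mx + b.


y + 16 = -8.5810(x + 1)
y = -8.5810x - 16 + 8.5810*(-1)
y = -8.5810x - 24.5810

y = -8.5810x - 24.5810


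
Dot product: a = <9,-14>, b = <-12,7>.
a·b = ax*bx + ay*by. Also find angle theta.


a·b = 9*(-12) - 14*7 = -108 - 98 = -206
|a| = sqrt(81+196) = 16.6433
|b| = sqrt(144+49) = 13.8924
cos(theta) = -206/(sqrt(277)*sqrt(193)) = -206/sqrt(53461) = -0.890940
theta = arccos(-206/sqrt(53461)) = 152.9917 degrees

a·b = -206, theta = 152.9917 deg


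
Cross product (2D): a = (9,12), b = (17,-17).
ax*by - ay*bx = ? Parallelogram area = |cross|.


cross = 9*(-17) - 12*17 = -153 - 204 = -357
Parallelogram area = |-357| = 357

cross = -357, parallelogram area = 357


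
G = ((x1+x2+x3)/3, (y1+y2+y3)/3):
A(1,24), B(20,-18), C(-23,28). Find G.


Gx = (1+20- 23)/3 = -2/3 = -0.6667
Gy = (24- 18+28)/3 = 34/3 = 11.3333

G = (-0.6667, 11.3333)


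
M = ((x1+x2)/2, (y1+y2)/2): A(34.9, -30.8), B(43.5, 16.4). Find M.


Mx = (34.9 + 43.5)/2 = 78.4/2 = 39.2000
My = (-30.8 + 16.4)/2 = -14.4/2 = -7.2000

(39.2000, -7.2000)


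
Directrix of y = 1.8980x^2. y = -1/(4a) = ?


a = 1.8980
1/(4a) = 0.1317
directrix: y = -0.1317 = -0.1317

y = -0.1317


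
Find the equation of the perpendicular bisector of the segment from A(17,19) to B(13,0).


Midpoint = (15, 9.5)
Slope of AB = dy/dx = -19/(-4) = 4.7500
Perp slope = -dx/dy = -4/19 = -0.2105
b = My - (perp slope)*Mx = 9.5 + (-4*15)/(-19) = 9.5 + 3.1579 = 12.6579

y = -0.2105x + 12.6579


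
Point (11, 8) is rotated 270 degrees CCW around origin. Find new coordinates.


cos(270) = 0, sin(270) = -1
x' = 11*0 - 8*(-1) = 8
y' = 11*(-1) + 8*0 = -11

(8, -11)


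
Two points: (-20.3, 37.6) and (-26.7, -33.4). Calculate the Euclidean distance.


dx = -26.7 + 20.3 = -6.4
dy = -33.4 - 37.6 = -71.0
d = sqrt(40.96 + 5041.0) = sqrt(5081.96) = 71.2879

71.2879


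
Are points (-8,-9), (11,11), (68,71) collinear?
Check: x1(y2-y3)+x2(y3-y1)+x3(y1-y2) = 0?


-8*(11-71) + 11*(71+ 9) + 68*(-9-11)
= 480 + 880 - 1360 = 0

Yes, collinear (determinant = 0)


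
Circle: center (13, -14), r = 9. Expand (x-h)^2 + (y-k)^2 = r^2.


(x-13)^2 + (y+ 14)^2 = 9^2
D = -2h = -26, E = -2k = 28
F = h^2+k^2-r^2 = 169+196-81 = 284

x^2 + y^2 - 26x + 28y + 284 = 0


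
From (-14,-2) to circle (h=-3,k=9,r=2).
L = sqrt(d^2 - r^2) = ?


d = sqrt((-14+ 3)^2 + (-2-9)^2) = sqrt(121+121) = 15.5563
L = sqrt(242.0000 - 4) = sqrt(238.0000) = 15.4272

15.4272


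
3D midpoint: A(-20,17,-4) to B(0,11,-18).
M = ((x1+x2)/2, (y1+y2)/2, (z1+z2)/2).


Mx = (-20+0)/2 = -10.0000
My = (17+11)/2 = 14.0000
Mz = (-4- 18)/2 = -11.0000

M = (-10.0000, 14.0000, -11.0000)


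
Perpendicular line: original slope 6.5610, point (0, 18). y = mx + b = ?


Perpendicular slope = -1/m1 = -1/6.5610 = -0.1524
b2 = y0 - m2*x0 = 18 + 0/6.5610 = 18 + 0 = 18.0000

y = -0.1524x + 18.0000


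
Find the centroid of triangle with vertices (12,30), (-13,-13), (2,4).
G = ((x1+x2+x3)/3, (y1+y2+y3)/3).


Gx = (12- 13+2)/3 = 1/3 = 0.3333
Gy = (30- 13+4)/3 = 21/3 = 7.0000

G = (0.3333, 7.0000)


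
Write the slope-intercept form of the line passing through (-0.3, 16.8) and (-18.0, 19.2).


m = (2.4)/(-17.7) = -0.1356
b = y1 - m*x1 = 16.8 - (2.4*(-0.3))/(-17.7) = 16.8 - 0.0407 = 16.7593

y = -0.1356x + 16.7593


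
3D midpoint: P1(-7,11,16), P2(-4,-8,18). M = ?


Mx = (-7- 4)/2 = -5.5000
My = (11- 8)/2 = 1.5000
Mz = (16+18)/2 = 17.0000

M = (-5.5000, 1.5000, 17.0000)


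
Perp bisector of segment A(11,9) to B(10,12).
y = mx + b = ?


Midpoint = (10.5, 10.5)
Slope of AB = dy/dx = 3/(-1) = -3.0000
Perp slope = -dx/dy = 1/3 = 0.3333
b = My - (perp slope)*Mx = 10.5 + (-1*10.5)/3 = 10.5 - 3.5000 = 7.0000

y = 0.3333x + 7.0000


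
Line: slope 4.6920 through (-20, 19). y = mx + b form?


y - 19 = 4.6920(x + 20)
y = 4.6920x + 19 - 4.6920*(-20)
y = 4.6920x + 112.8400

y = 4.6920x + 112.8400


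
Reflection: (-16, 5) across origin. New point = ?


Reflection rule for origin: (-x, -y)
(-16, 5) -> (16, -5)

(16, -5)


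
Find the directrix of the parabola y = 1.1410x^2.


a = 1.1410
1/(4a) = 0.2191
directrix: y = -0.2191 = -0.2191

y = -0.2191


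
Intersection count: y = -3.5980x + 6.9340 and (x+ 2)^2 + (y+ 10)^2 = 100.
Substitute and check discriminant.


Substitute y = -3.5980x + 6.9340: (x+ 2)^2 + (-3.5980x+6.9340+ 10)^2 = 100
Expand to Ax^2 + Bx + C = 0, where b-k = 16.934
A = 1+m^2 = 13.945604
B = 2(m(b-k) - h) = 2(-3.5980*16.934 + 2) = -117.857064
C = h^2 + (b-k)^2 - r^2 = 4 + 286.760356 - 100 = 190.760356
disc = B^2-4AC = 13890.2875 - 10641.0735 = 3249.2140
disc > 0

2 intersection points


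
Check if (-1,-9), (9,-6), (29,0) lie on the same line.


-1*(-6-0) + 9*(0+ 9) + 29*(-9+ 6)
= 6 + 81 - 87 = 0

Yes, collinear (determinant = 0)


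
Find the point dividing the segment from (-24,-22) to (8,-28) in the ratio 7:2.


Px = (7*8 + 2*(-24))/9 = 8/9 = 0.8889
Py = (7*(-28) + 2*(-22))/9 = -240/9 = -26.6667

P = (0.8889, -26.6667)


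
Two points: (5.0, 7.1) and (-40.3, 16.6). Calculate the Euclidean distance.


dx = -40.3 - 5.0 = -45.3
dy = 16.6 - 7.1 = 9.5
d = sqrt(2052.09 + 90.25) = sqrt(2142.34) = 46.2854

46.2854


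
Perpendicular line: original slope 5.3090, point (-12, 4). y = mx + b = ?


Perpendicular slope = -1/m1 = -1/5.3090 = -0.1884
b2 = y0 - m2*x0 = 4 - 12/5.3090 = 4 - 2.2603 = 1.7397

y = -0.1884x + 1.7397


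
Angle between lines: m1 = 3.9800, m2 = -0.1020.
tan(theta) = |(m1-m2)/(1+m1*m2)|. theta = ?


m1-m2 = 4.082
1+m1*m2 = 0.59404
tan(theta) = |4.082/0.59404| = 6.871591
theta = arctan(|4.082/0.59404|) = 81.7201 degrees (acute angle)

81.7201 degrees


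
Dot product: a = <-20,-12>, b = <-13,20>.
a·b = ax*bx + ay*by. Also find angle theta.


a·b = -20*(-13) - 12*20 = 260 - 240 = 20
|a| = sqrt(400+144) = 23.3238
|b| = sqrt(169+400) = 23.8537
cos(theta) = 20/(sqrt(544)*sqrt(569)) = 20/sqrt(309536) = 0.035948
theta = arccos(20/sqrt(309536)) = 87.9399 degrees

a·b = 20, theta = 87.9399 deg


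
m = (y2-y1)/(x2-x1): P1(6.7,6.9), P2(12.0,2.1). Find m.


dy = 2.1 - 6.9 = -4.8
dx = 12.0 - 6.7 = 5.3
m = -4.8/5.3 = -0.9057

m = -0.9057


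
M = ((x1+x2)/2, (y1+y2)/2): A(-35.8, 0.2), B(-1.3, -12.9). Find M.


Mx = (-35.8 - 1.3)/2 = -37.1/2 = -18.5500
My = (0.2 - 12.9)/2 = -12.7/2 = -6.3500

(-18.5500, -6.3500)


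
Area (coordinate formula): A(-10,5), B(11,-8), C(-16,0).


-10*(-8-0) = 80
11*(0-5) = -55
-16*(5+ 8) = -208
sum = -183
Area = |-183|/2 = 91.5000

91.5000 sq units


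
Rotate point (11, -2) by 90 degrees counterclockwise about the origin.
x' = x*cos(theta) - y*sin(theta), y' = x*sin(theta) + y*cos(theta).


cos(90) = 0, sin(90) = 1
x' = 11*0 + 2*1 = 2
y' = 11*1 - 2*0 = 11

(2, 11)


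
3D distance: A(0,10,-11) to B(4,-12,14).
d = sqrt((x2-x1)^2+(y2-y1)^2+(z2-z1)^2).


dx=4, dy=-22, dz=25
d = sqrt(16+484+625) = sqrt(1125) = 33.5410

33.5410


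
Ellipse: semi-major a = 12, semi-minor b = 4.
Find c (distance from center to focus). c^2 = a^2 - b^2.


c^2 = 12^2 - 4^2 = 144 - 16 = 128
c = sqrt(128) = 11.3137

c = 11.3137


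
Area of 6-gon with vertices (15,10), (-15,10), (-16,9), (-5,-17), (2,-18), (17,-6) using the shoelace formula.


sum(xi*y_{i+1}) = 15*10 - 15*9 - 16*(-17) - 5*(-18) + 2*(-6) + 17*10 = 535
sum(yi*x_{i+1}) = 10*(-15) + 10*(-16) + 9*(-5) - 17*2 - 18*17 - 6*15 = -785
Area = |535 + 785|/2 = 1320/2 = 660.0000

660.0000 sq units


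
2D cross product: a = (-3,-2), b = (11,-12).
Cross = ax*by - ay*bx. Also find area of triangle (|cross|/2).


cross = -3*(-12) + 2*11 = 36 + 22 = 58
Triangle area = |58|/2 = 58/2 = 29.0000

cross = 58, triangle area = 29.0000


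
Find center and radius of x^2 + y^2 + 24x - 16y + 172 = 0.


h = -D/2 = -24/2 = -12
k = -E/2 = 16/2 = 8
r^2 = h^2 + k^2 - F = 144 + 64 - 172 = 36
r = 6

Center (-12, 8), radius = 6


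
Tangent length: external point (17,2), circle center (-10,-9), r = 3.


d = sqrt((17+ 10)^2 + (2+ 9)^2) = sqrt(729+121) = 29.1548
L = sqrt(850.0000 - 9) = sqrt(841.0000) = 29.0000

29.0000


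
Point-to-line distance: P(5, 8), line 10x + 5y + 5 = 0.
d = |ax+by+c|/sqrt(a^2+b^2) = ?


|10*5 + 5*8 + 5| = |95| = 95
sqrt(100 + 25) = sqrt(125) = 11.1803
d = 95/sqrt(125) = 8.4971

8.4971


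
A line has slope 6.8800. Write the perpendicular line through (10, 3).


Perpendicular slope = -1/m1 = -1/6.8800 = -0.1453
b2 = y0 - m2*x0 = 3 + 10/6.8800 = 3 + 1.4535 = 4.4535

y = -0.1453x + 4.4535


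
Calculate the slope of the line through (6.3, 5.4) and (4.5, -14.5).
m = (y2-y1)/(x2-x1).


dy = -14.5 - 5.4 = -19.9
dx = 4.5 - 6.3 = -1.8
m = -19.9/(-1.8) = 11.0556

m = 11.0556


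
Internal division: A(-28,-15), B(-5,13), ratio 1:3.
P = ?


Px = (1*(-5) + 3*(-28))/4 = -89/4 = -22.2500
Py = (1*13 + 3*(-15))/4 = -32/4 = -8.0000

P = (-22.2500, -8.0000)


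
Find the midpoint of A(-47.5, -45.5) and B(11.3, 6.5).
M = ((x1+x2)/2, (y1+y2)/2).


Mx = (-47.5 + 11.3)/2 = -36.2/2 = -18.1000
My = (-45.5 + 6.5)/2 = -39.0/2 = -19.5000

(-18.1000, -19.5000)


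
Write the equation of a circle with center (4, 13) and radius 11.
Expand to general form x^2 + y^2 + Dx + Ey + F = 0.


(x-4)^2 + (y-13)^2 = 11^2
D = -2h = -8, E = -2k = -26
F = h^2+k^2-r^2 = 16+169-121 = 64

x^2 + y^2 - 8x - 26y + 64 = 0


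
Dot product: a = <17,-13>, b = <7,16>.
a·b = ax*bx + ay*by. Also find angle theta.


a·b = 17*7 - 13*16 = 119 - 208 = -89
|a| = sqrt(289+169) = 21.4009
|b| = sqrt(49+256) = 17.4642
cos(theta) = -89/(sqrt(458)*sqrt(305)) = -89/sqrt(139690) = -0.238126
theta = arccos(-89/sqrt(139690)) = 103.7760 degrees

a·b = -89, theta = 103.7760 deg


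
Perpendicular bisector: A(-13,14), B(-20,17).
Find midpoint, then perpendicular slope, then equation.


Midpoint = (-16.5, 15.5)
Slope of AB = dy/dx = 3/(-7) = -0.4286
Perp slope = -dx/dy = 7/3 = 2.3333
b = My - (perp slope)*Mx = 15.5 + (-7*(-16.5))/3 = 15.5 + 38.5000 = 54.0000

y = 2.3333x + 54.0000


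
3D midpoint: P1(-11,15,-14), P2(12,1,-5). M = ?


Mx = (-11+12)/2 = 0.5000
My = (15+1)/2 = 8.0000
Mz = (-14- 5)/2 = -9.5000

M = (0.5000, 8.0000, -9.5000)


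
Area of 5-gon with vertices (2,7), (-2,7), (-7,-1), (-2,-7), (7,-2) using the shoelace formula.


sum(xi*y_{i+1}) = 2*7 - 2*(-1) - 7*(-7) - 2*(-2) + 7*7 = 118
sum(yi*x_{i+1}) = 7*(-2) + 7*(-7) - 1*(-2) - 7*7 - 2*2 = -114
Area = |118 + 114|/2 = 232/2 = 116.0000

116.0000 sq units


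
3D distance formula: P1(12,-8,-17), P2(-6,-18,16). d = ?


dx=-18, dy=-10, dz=33
d = sqrt(324+100+1089) = sqrt(1513) = 38.8973

38.8973


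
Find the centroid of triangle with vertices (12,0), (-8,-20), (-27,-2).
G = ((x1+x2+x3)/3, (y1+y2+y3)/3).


Gx = (12- 8- 27)/3 = -23/3 = -7.6667
Gy = (0- 20- 2)/3 = -22/3 = -7.3333

G = (-7.6667, -7.3333)


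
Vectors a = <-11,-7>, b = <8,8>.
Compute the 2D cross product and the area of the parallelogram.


cross = -11*8 + 7*8 = -88 + 56 = -32
Parallelogram area = |-32| = 32

cross = -32, parallelogram area = 32


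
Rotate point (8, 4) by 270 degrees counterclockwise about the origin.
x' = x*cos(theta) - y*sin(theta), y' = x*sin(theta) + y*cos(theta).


cos(270) = 0, sin(270) = -1
x' = 8*0 - 4*(-1) = 4
y' = 8*(-1) + 4*0 = -8

(4, -8)


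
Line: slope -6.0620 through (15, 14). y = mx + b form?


y - 14 = -6.0620(x - 15)
y = -6.0620x + 14 + 6.0620*15
y = -6.0620x + 104.9300

y = -6.0620x + 104.9300


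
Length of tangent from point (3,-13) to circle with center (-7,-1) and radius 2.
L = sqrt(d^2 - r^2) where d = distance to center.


d = sqrt((3+ 7)^2 + (-13+ 1)^2) = sqrt(100+144) = 15.6205
L = sqrt(244.0000 - 4) = sqrt(240.0000) = 15.4919

15.4919


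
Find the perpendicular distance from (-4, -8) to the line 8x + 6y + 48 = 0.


|8*(-4) + 6*(-8) + 48| = |-32| = 32
sqrt(64 + 36) = sqrt(100) = 10.0000
d = 32/sqrt(100) = 3.2000

3.2000


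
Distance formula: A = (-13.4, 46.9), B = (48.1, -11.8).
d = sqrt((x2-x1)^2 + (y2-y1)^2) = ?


dx = 48.1 + 13.4 = 61.5
dy = -11.8 - 46.9 = -58.7
d = sqrt(3782.25 + 3445.69) = sqrt(7227.94) = 85.0173

85.0173


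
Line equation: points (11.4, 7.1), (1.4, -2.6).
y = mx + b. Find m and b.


m = (-9.7)/(-10.0) = 0.9700
b = y1 - m*x1 = 7.1 - (-9.7*11.4)/(-10.0) = 7.1 - 11.0580 = -3.9580

y = 0.9700x - 3.9580


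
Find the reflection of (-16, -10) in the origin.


Reflection rule for origin: (-x, -y)
(-16, -10) -> (16, 10)

(16, 10)


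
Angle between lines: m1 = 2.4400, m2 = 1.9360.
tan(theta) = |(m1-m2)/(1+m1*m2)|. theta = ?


m1-m2 = 0.504
1+m1*m2 = 5.72384
tan(theta) = |0.504/5.72384| = 0.088053
theta = arctan(|0.504/5.72384|) = 5.0321 degrees (acute angle)

5.0321 degrees


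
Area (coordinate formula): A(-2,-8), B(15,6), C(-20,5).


-2*(6-5) = -2
15*(5+ 8) = 195
-20*(-8-6) = 280
sum = 473
Area = |473|/2 = 236.5000

236.5000 sq units


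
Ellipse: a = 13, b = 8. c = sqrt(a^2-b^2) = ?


c^2 = 13^2 - 8^2 = 169 - 64 = 105
c = sqrt(105) = 10.2470

c = 10.2470


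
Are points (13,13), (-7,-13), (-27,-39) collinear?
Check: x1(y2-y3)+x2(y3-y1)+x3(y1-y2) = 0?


13*(-13+ 39) - 7*(-39-13) - 27*(13+ 13)
= 338 + 364 - 702 = 0

Yes, collinear (determinant = 0)


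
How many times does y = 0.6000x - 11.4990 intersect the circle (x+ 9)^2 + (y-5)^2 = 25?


Substitute y = 0.6000x - 11.4990: (x+ 9)^2 + (0.6000x- 11.4990-5)^2 = 25
Expand to Ax^2 + Bx + C = 0, where b-k = -16.499
A = 1+m^2 = 1.36
B = 2(m(b-k) - h) = 2(0.6000*(-16.499) + 9) = -1.7988
C = h^2 + (b-k)^2 - r^2 = 81 + 272.217001 - 25 = 328.217001
disc = B^2-4AC = 3.2357 - 1785.5005 = -1782.2648
disc < 0

0 intersection points


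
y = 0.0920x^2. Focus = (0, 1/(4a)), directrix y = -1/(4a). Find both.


a = 0.0920
1/(4a) = 2.7174
Focus = (0, 2.7174)
Directrix: y = -2.7174

Focus = (0, 2.7174), Directrix: y = -2.7174


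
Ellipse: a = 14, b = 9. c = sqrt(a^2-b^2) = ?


c^2 = 14^2 - 9^2 = 196 - 81 = 115
c = sqrt(115) = 10.7238

c = 10.7238


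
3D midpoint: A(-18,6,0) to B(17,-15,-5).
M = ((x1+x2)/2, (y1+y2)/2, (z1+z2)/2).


Mx = (-18+17)/2 = -0.5000
My = (6- 15)/2 = -4.5000
Mz = (0- 5)/2 = -2.5000

M = (-0.5000, -4.5000, -2.5000)


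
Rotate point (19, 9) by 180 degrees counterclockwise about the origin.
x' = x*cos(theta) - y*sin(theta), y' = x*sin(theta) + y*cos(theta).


cos(180) = -1, sin(180) = 0
x' = 19*(-1) - 9*0 = -19
y' = 19*0 + 9*(-1) = -9

(-19, -9)


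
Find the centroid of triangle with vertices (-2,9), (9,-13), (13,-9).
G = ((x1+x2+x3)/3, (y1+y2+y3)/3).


Gx = (-2+9+13)/3 = 20/3 = 6.6667
Gy = (9- 13- 9)/3 = -13/3 = -4.3333

G = (6.6667, -4.3333)


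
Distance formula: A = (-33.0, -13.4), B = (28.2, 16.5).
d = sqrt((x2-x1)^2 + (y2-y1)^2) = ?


dx = 28.2 + 33.0 = 61.2
dy = 16.5 + 13.4 = 29.9
d = sqrt(3745.44 + 894.01) = sqrt(4639.45) = 68.1135

68.1135


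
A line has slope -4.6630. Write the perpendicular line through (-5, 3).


Perpendicular slope = -1/m1 = -1/(-4.6630) = 0.2145
b2 = y0 - m2*x0 = 3 - 5/(-4.6630) = 3 + 1.0723 = 4.0723

y = 0.2145x + 4.0723


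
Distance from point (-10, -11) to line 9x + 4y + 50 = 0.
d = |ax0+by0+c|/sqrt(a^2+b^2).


|9*(-10) + 4*(-11) + 50| = |-84| = 84
sqrt(81 + 16) = sqrt(97) = 9.8489
d = 84/sqrt(97) = 8.5289

8.5289


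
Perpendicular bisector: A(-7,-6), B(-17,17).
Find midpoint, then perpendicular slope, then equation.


Midpoint = (-12, 5.5)
Slope of AB = dy/dx = 23/(-10) = -2.3000
Perp slope = -dx/dy = 10/23 = 0.4348
b = My - (perp slope)*Mx = 5.5 + (-10*(-12))/23 = 5.5 + 5.2174 = 10.7174

y = 0.4348x + 10.7174


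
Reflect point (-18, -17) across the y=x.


Reflection rule for y=x: (y, x)
(-18, -17) -> (-17, -18)

(-17, -18)


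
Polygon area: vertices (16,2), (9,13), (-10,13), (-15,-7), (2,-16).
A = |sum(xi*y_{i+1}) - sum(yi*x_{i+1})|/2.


sum(xi*y_{i+1}) = 16*13 + 9*13 - 10*(-7) - 15*(-16) + 2*2 = 639
sum(yi*x_{i+1}) = 2*9 + 13*(-10) + 13*(-15) - 7*2 - 16*16 = -577
Area = |639 + 577|/2 = 1216/2 = 608.0000

608.0000 sq units
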